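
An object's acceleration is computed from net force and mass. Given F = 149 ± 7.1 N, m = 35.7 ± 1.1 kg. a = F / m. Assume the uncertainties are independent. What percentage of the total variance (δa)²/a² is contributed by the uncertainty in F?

70.5%

(δa/a)² = (1·δF/F)² + (-1·δm/m)²
  F term: (1×0.0477)² = 0.00227
  m term: (-1×0.0308)² = 0.000949
Total = 0.00322. Share from F = 0.00227/0.00322 = 0.705.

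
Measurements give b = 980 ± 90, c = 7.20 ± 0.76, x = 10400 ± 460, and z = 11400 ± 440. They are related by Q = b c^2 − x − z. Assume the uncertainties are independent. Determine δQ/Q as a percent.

40.4%

Let p = b·c^2 = 50800. δp/p = √((1·δb/b)² + (2·δc/c)²) = √(0.00843 + 0.0446) = 0.230, so δp = 11700.
Q = p − x − z: δQ = √(δp² + δx² + δz²) = √(1.37e+08 + 2.12e+05 + 1.94e+05) = 11700
Q = 29000, so δQ/Q = 11700/29000 = 0.404.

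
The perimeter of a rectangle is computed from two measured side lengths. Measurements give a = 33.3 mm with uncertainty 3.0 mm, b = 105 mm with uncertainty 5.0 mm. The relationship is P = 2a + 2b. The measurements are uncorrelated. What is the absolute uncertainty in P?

11.7 mm

Sums and differences: (δP)² = Σ (cᵢ δxᵢ)².
  (2·δa)² = 36.0;  (2·δb)² = 100
δP = √(136) = 11.7 mm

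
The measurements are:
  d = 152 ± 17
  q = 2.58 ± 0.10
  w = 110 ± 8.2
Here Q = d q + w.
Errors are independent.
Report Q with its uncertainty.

Let p = d·q = 392. δp/p = √((1·δd/d)² + (1·δq/q)²) = √(0.0125 + 0.00150) = 0.118, so δp = 46.4.
Q = p + w: δQ = √(δp² + δw²) = √(2150 + 67.2) = 47.1
Q = 502.

502 ± 47.1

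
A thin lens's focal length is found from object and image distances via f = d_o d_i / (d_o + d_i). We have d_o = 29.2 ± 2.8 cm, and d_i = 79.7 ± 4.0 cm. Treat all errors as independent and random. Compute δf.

1.53 cm

∂f/∂d_o = (d_i/(d_o+d_i))² = 0.536;  ∂f/∂d_i = (d_o/(d_o+d_i))² = 0.0719
δf = √((∂f/∂d_o · δd_o)² + (∂f/∂d_i · δd_i)²) = √(2.25 + 0.0827) = 1.53 cm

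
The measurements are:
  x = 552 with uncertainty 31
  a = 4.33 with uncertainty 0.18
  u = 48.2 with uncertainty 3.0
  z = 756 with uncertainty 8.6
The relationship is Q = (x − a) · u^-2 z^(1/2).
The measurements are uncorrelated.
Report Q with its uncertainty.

6.48 ± 0.887

Let w = x − a = 548. δw = √(δx² + δa²) = √(961 + 0.0324) = 31.0, so δw/w = 0.0566.
Q is then a monomial in w, u, z:
δQ/Q = √((δw/w)² + (-2·δu/u)² + (½·δz/z)²) = √(0.00320 + 0.0155 + 3.24e-05) = 0.137
Q = 6.48, so δQ = 0.137 × 6.48 = 0.887.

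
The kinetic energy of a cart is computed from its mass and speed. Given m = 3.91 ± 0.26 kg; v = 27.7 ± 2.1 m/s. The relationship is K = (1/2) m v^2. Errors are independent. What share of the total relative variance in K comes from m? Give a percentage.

16.1%

(δK/K)² = (1·δm/m)² + (2·δv/v)²
  m term: (1×0.0665)² = 0.00442
  v term: (2×0.0758)² = 0.0230
Total = 0.0274. Share from m = 0.00442/0.0274 = 0.161.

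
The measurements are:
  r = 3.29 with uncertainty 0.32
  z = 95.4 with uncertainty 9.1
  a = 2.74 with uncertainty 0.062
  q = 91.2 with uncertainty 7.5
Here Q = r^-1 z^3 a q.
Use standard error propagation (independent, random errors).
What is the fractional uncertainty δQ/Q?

0.314

For a monomial Q ∝ r^-1, z^3, a, q, fractional errors add in quadrature:
  (-1·δr/r)² = (-1×0.0973)² = 0.00946;  (3·δz/z)² = (3×0.0954)² = 0.0819;  (1·δa/a)² = (1×0.0226)² = 0.000512;  (1·δq/q)² = (1×0.0822)² = 0.00676
δQ/Q = √(0.0986) = 0.314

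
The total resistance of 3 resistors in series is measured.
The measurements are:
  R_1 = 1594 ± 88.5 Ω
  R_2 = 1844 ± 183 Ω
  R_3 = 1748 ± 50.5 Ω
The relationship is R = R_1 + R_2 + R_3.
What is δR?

209 Ω

Each term contributes (cᵢ δxᵢ)² to (δR)²:
  (δR_1)² = 7830;  (δR_2)² = 33500;  (δR_3)² = 2550
δR = √(43900) = 209 Ω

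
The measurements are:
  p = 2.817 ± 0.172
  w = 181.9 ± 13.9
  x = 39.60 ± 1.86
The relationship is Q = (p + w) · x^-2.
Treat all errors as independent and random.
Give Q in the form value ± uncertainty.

0.1178 ± 0.0142

Let u = p + w = 184.7. δu = √(δp² + δw²) = √(0.0296 + 193) = 13.9, so δu/u = 0.0753.
Q is then a monomial in u, x:
δQ/Q = √((δu/u)² + (-2·δx/x)²) = √(0.00566 + 0.00882) = 0.120
Q = 0.1178, so δQ = 0.120 × 0.1178 = 0.0142.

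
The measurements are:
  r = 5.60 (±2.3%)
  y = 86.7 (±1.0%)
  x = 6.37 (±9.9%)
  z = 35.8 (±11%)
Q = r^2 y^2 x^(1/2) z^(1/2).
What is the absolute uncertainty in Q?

3.18e+05

For a monomial Q ∝ r^2, y^2, x^(1/2), z^(1/2), fractional errors add in quadrature:
  (2·δr/r)² = (2×0.0230)² = 0.00212;  (2·δy/y)² = (2×0.0100)² = 0.000400;  (½·δx/x)² = (0.5×0.0990)² = 0.00245;  (½·δz/z)² = (0.5×0.110)² = 0.00302
δQ/Q = √(0.00799) = 0.0894
Q = 3.56e+06, so δQ = 0.0894 × 3.56e+06 = 3.18e+05.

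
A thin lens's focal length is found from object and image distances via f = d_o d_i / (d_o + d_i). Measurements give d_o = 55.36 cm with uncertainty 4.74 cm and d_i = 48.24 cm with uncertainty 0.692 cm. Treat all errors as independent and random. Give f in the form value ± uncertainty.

25.78 ± 1.05 cm

∂f/∂d_o = (d_i/(d_o+d_i))² = 0.217;  ∂f/∂d_i = (d_o/(d_o+d_i))² = 0.286
δf = √((∂f/∂d_o · δd_o)² + (∂f/∂d_i · δd_i)²) = √(1.06 + 0.0390) = 1.05 cm
f = 25.78 cm.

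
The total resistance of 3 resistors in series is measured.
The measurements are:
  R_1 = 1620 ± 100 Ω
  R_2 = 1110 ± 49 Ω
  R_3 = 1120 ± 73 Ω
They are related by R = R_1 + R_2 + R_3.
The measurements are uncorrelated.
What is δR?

133 Ω

For a sum/difference, combine absolute errors in quadrature:
  (δR_1)² = 10000;  (δR_2)² = 2400;  (δR_3)² = 5330
δR = √(17700) = 133 Ω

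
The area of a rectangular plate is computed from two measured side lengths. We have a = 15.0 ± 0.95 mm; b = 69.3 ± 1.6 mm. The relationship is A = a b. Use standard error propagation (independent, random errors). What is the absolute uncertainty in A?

70.1 mm^2

For a monomial A ∝ a, b, fractional errors add in quadrature:
  (1·δa/a)² = (1×0.0633)² = 0.00401;  (1·δb/b)² = (1×0.0231)² = 0.000533
δA/A = √(0.00454) = 0.0674
A = 1040 mm^2, so δA = 0.0674 × 1040 = 70.1 mm^2.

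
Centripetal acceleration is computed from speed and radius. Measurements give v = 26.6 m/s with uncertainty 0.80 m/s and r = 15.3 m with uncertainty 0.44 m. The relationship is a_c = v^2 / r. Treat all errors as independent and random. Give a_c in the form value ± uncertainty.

Each factor contributes (exponent × relative error)² to (δa_c/a_c)²:
  (2·δv/v)² = (2×0.0301)² = 0.00362;  (-1·δr/r)² = (-1×0.0288)² = 0.000827
δa_c/a_c = √(0.00445) = 0.0667
a_c = 46.2 m/s^2, so δa_c = 0.0667 × 46.2 = 3.08 m/s^2.

46.2 ± 3.08 m/s^2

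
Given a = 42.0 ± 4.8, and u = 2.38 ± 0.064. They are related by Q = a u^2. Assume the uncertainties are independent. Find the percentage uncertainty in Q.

Q is a product of powers, so relative uncertainties combine in quadrature:
  (1·δa/a)² = (1×0.114)² = 0.0131;  (2·δu/u)² = (2×0.0269)² = 0.00289
δQ/Q = √(0.0160) = 0.126

12.6%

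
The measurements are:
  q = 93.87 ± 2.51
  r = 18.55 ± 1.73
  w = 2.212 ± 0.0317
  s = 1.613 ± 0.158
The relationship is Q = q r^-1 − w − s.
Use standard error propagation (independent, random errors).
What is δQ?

0.517

Let p = q·r^-1 = 5.060. δp/p = √((1·δq/q)² + (-1·δr/r)²) = √(0.000715 + 0.00870) = 0.0970, so δp = 0.491.
Q = p − w − s: δQ = √(δp² + δw² + δs²) = √(0.241 + 0.00100 + 0.0250) = 0.517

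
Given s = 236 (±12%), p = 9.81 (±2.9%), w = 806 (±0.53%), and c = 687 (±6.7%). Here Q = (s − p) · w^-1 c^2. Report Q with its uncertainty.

(1.32 ± 0.243) × 10^5

Let u = s − p = 226. δu = √(δs² + δp²) = √(802 + 0.0809) = 28.3, so δu/u = 0.125.
Q is then a monomial in u, w, c:
δQ/Q = √((δu/u)² + (-1·δw/w)² + (2·δc/c)²) = √(0.0157 + 2.81e-05 + 0.0180) = 0.183
Q = 1.32e+05, so δQ = 0.183 × 1.32e+05 = 24300.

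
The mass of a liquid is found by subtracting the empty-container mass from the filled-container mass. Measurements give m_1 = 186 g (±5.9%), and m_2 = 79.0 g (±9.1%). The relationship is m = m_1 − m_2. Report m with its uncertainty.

m is a linear combination, so absolute uncertainties add in quadrature:
  (δm_1)² = 120;  (δm_2)² = 51.7
δm = √(172) = 13.1 g
m = 107 g.

107 ± 13.1 g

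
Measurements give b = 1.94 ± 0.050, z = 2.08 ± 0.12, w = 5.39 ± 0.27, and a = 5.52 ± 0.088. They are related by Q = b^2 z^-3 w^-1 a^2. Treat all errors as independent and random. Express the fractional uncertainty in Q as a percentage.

Products/powers → add relative errors in quadrature, weighted by exponent:
  (2·δb/b)² = (2×0.0258)² = 0.00266;  (-3·δz/z)² = (-3×0.0577)² = 0.0300;  (-1·δw/w)² = (-1×0.0501)² = 0.00251;  (2·δa/a)² = (2×0.0159)² = 0.00102
δQ/Q = √(0.0361) = 0.190

19.0%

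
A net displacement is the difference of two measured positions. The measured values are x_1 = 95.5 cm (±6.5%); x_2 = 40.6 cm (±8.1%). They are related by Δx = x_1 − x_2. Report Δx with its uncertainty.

54.9 ± 7.02 cm

Sums and differences: (δΔx)² = Σ (cᵢ δxᵢ)².
  (δx_1)² = 38.5;  (δx_2)² = 10.8
δΔx = √(49.3) = 7.02 cm
Δx = 54.9 cm.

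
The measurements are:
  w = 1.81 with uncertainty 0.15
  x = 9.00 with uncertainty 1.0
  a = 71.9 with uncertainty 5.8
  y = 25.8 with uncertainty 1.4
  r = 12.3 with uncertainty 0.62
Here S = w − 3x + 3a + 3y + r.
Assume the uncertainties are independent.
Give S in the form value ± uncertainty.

280 ± 18.2

S is a linear combination, so absolute uncertainties add in quadrature:
  (δw)² = 0.0225;  (3·δx)² = 9.00;  (3·δa)² = 303;  (3·δy)² = 17.6;  (δr)² = 0.384
δS = √(330) = 18.2
S = 280.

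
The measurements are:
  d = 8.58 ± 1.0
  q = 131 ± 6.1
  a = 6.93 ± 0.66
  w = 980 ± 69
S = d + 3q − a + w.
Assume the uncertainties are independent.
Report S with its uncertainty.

For a sum/difference, combine absolute errors in quadrature:
  (δd)² = 1.00;  (3·δq)² = 335;  (δa)² = 0.436;  (δw)² = 4760
δS = √(5100) = 71.4
S = 1370.

1370 ± 71.4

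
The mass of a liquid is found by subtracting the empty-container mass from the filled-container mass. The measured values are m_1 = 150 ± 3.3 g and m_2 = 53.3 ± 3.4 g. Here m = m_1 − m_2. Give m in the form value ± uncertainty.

Sums and differences: (δm)² = Σ (cᵢ δxᵢ)².
  (δm_1)² = 10.9;  (δm_2)² = 11.6
δm = √(22.4) = 4.74 g
m = 96.7 g.

96.7 ± 4.74 g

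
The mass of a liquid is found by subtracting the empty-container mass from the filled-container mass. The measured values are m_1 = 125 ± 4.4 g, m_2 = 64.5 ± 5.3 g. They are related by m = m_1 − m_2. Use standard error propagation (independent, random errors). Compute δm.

6.89 g

For a sum/difference, combine absolute errors in quadrature:
  (δm_1)² = 19.4;  (δm_2)² = 28.1
δm = √(47.5) = 6.89 g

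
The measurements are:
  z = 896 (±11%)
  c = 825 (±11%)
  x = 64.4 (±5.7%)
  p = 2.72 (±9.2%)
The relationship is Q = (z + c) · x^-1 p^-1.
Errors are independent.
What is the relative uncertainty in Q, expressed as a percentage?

13.3%

Let u = z + c = 1720. δu = √(δz² + δc²) = √(9710 + 8240) = 134, so δu/u = 0.0778.
Q is then a monomial in u, x, p:
δQ/Q = √((δu/u)² + (-1·δx/x)² + (-1·δp/p)²) = √(0.00606 + 0.00325 + 0.00846) = 0.133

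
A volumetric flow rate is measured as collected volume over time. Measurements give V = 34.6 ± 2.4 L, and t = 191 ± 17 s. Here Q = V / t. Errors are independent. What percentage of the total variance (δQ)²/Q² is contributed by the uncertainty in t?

(δQ/Q)² = (1·δV/V)² + (-1·δt/t)²
  V term: (1×0.0694)² = 0.00481
  t term: (-1×0.0890)² = 0.00792
Total = 0.0127. Share from t = 0.00792/0.0127 = 0.622.

62.2%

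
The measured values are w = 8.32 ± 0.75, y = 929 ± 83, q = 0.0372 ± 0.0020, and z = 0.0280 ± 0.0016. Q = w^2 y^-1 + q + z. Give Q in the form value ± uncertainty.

Let p = w^2·y^-1 = 0.0745. δp/p = √((2·δw/w)² + (-1·δy/y)²) = √(0.0325 + 0.00798) = 0.201, so δp = 0.0150.
Q = p + q + z: δQ = √(δp² + δq² + δz²) = √(0.000225 + 4e-06 + 2.56e-06) = 0.0152
Q = 0.140.

0.140 ± 0.0152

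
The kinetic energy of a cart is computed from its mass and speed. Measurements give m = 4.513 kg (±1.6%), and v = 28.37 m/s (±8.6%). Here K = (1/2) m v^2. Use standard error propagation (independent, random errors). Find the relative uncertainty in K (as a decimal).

0.173

For a monomial K ∝ m, v^2, fractional errors add in quadrature:
  (1·δm/m)² = (1×0.0160)² = 0.000256;  (2·δv/v)² = (2×0.0860)² = 0.0296
δK/K = √(0.0298) = 0.173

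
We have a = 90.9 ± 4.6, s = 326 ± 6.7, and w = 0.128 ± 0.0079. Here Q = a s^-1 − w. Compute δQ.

Let p = a·s^-1 = 0.279. δp/p = √((1·δa/a)² + (-1·δs/s)²) = √(0.00256 + 0.000422) = 0.0546, so δp = 0.0152.
Q = p − w: δQ = √(δp² + δw²) = √(0.000232 + 6.24e-05) = 0.0172

0.0172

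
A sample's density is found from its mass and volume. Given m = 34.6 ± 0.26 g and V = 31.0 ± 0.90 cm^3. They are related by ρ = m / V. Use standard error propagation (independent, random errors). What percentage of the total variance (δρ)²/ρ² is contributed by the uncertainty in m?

6.28%

(δρ/ρ)² = (1·δm/m)² + (-1·δV/V)²
  m term: (1×0.00751)² = 5.65e-05
  V term: (-1×0.0290)² = 0.000843
Total = 0.000899. Share from m = 5.65e-05/0.000899 = 0.0628.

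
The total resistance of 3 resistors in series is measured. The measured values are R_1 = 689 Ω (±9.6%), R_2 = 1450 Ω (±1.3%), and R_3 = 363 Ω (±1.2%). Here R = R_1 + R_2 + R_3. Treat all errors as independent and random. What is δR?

68.9 Ω

Sums and differences: (δR)² = Σ (cᵢ δxᵢ)².
  (δR_1)² = 4380;  (δR_2)² = 355;  (δR_3)² = 19.0
δR = √(4750) = 68.9 Ω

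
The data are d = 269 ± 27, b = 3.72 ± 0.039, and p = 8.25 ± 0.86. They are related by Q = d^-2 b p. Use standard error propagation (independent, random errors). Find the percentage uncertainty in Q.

Since Q is a product/quotient, work with relative uncertainties:
  (-2·δd/d)² = (-2×0.100)² = 0.0403;  (1·δb/b)² = (1×0.0105)² = 0.000110;  (1·δp/p)² = (1×0.104)² = 0.0109
δQ/Q = √(0.0513) = 0.226

22.6%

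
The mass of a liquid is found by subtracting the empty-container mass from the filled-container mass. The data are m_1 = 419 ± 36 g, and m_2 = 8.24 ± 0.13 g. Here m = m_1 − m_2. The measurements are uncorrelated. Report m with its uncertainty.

Sums and differences: (δm)² = Σ (cᵢ δxᵢ)².
  (δm_1)² = 1300;  (δm_2)² = 0.0169
δm = √(1300) = 36.0 g
m = 411 g.

411 ± 36.0 g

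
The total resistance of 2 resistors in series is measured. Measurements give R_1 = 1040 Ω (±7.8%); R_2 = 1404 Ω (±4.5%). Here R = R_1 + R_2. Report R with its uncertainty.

2444 ± 103 Ω

Each term contributes (cᵢ δxᵢ)² to (δR)²:
  (δR_1)² = 6580;  (δR_2)² = 3990
δR = √(10600) = 103 Ω
R = 2444 Ω.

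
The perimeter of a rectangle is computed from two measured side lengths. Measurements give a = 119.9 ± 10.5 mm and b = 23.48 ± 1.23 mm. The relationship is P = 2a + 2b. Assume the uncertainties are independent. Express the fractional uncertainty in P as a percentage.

Sums and differences: (δP)² = Σ (cᵢ δxᵢ)².
  (2·δa)² = 441;  (2·δb)² = 6.05
δP = √(447) = 21.1 mm
P = 286.8 mm, so δP/P = 21.1/286.8 = 0.0737.

7.37%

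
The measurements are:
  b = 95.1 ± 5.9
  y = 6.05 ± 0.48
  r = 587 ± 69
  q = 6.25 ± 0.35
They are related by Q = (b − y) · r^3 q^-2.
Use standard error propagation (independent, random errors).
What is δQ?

1.73e+08

Let u = b − y = 89.0. δu = √(δb² + δy²) = √(34.8 + 0.230) = 5.92, so δu/u = 0.0665.
Q is then a monomial in u, r, q:
δQ/Q = √((δu/u)² + (3·δr/r)² + (-2·δq/q)²) = √(0.00442 + 0.124 + 0.0125) = 0.376
Q = 4.61e+08, so δQ = 0.376 × 4.61e+08 = 1.73e+08.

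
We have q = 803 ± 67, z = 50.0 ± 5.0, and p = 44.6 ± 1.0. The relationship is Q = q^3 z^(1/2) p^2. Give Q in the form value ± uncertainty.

Products/powers → add relative errors in quadrature, weighted by exponent:
  (3·δq/q)² = (3×0.0834)² = 0.0627;  (½·δz/z)² = (0.5×0.100)² = 0.00250;  (2·δp/p)² = (2×0.0224)² = 0.00201
δQ/Q = √(0.0672) = 0.259
Q = 7.28e+12, so δQ = 0.259 × 7.28e+12 = 1.89e+12.

(7.28 ± 1.89) × 10^12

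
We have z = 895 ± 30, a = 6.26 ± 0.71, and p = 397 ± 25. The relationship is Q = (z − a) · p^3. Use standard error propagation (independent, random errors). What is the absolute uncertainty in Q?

Let u = z − a = 889. δu = √(δz² + δa²) = √(900 + 0.504) = 30.0, so δu/u = 0.0338.
Q is then a monomial in u, p:
δQ/Q = √((δu/u)² + (3·δp/p)²) = √(0.00114 + 0.0357) = 0.192
Q = 5.56e+10, so δQ = 0.192 × 5.56e+10 = 1.07e+10.

1.07e+10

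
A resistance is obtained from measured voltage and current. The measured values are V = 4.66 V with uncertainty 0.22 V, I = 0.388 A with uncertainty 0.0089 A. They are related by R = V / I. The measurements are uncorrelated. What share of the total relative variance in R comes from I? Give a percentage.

(δR/R)² = (1·δV/V)² + (-1·δI/I)²
  V term: (1×0.0472)² = 0.00223
  I term: (-1×0.0229)² = 0.000526
Total = 0.00275. Share from I = 0.000526/0.00275 = 0.191.

19.1%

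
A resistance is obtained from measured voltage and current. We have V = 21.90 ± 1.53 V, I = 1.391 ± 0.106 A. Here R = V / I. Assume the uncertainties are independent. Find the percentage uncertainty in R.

10.3%

Since R is a product/quotient, work with relative uncertainties:
  (1·δV/V)² = (1×0.0699)² = 0.00488;  (-1·δI/I)² = (-1×0.0762)² = 0.00581
δR/R = √(0.0107) = 0.103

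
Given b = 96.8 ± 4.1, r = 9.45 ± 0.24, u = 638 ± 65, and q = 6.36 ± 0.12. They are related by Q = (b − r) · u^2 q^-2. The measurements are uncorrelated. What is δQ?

1.87e+05

Let w = b − r = 87.3. δw = √(δb² + δr²) = √(16.8 + 0.0576) = 4.11, so δw/w = 0.0470.
Q is then a monomial in w, u, q:
δQ/Q = √((δw/w)² + (2·δu/u)² + (-2·δq/q)²) = √(0.00221 + 0.0415 + 0.00142) = 0.212
Q = 8.79e+05, so δQ = 0.212 × 8.79e+05 = 1.87e+05.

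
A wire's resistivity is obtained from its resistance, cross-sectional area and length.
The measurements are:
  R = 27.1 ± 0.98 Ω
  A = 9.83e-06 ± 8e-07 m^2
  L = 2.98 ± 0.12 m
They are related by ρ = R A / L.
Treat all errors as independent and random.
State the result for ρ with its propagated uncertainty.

Since ρ is a product/quotient, work with relative uncertainties:
  (1·δR/R)² = (1×0.0362)² = 0.00131;  (1·δA/A)² = (1×0.0814)² = 0.00662;  (-1·δL/L)² = (-1×0.0403)² = 0.00162
δρ/ρ = √(0.00955) = 0.0977
ρ = 8.94e-05 Ω·m, so δρ = 0.0977 × 8.94e-05 = 8.74e-06 Ω·m.

(8.94 ± 0.874) × 10^-5 Ω·m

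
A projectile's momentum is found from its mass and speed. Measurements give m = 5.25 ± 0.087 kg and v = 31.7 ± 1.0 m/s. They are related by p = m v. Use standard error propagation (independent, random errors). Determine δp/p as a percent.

p is a product of powers, so relative uncertainties combine in quadrature:
  (1·δm/m)² = (1×0.0166)² = 0.000275;  (1·δv/v)² = (1×0.0315)² = 0.000995
δp/p = √(0.00127) = 0.0356

3.56%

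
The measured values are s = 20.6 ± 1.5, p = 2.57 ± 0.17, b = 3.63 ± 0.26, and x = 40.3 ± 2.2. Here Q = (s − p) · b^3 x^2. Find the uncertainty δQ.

Let u = s − p = 18.0. δu = √(δs² + δp²) = √(2.25 + 0.0289) = 1.51, so δu/u = 0.0837.
Q is then a monomial in u, b, x:
δQ/Q = √((δu/u)² + (3·δb/b)² + (2·δx/x)²) = √(0.00701 + 0.0462 + 0.0119) = 0.255
Q = 1.4e+06, so δQ = 0.255 × 1.4e+06 = 3.57e+05.

3.57e+05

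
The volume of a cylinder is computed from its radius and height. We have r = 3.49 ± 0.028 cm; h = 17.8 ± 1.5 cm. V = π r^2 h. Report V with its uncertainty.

For a monomial V ∝ r^2, h, fractional errors add in quadrature:
  (2·δr/r)² = (2×0.00802)² = 0.000257;  (1·δh/h)² = (1×0.0843)² = 0.00710
δV/V = √(0.00736) = 0.0858
V = 681 cm^3, so δV = 0.0858 × 681 = 58.4 cm^3.

681 ± 58.4 cm^3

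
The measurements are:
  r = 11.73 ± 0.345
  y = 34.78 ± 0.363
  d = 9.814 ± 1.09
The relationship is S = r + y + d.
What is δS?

1.20

Each term contributes (cᵢ δxᵢ)² to (δS)²:
  (δr)² = 0.119;  (δy)² = 0.132;  (δd)² = 1.19
δS = √(1.44) = 1.20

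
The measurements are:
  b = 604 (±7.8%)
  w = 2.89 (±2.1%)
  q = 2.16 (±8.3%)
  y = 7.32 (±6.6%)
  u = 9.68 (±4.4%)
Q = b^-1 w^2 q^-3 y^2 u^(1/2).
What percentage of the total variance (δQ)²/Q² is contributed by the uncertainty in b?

6.93%

(δQ/Q)² = (-1·δb/b)² + (2·δw/w)² + (-3·δq/q)² + (2·δy/y)² + (½·δu/u)²
  b term: (-1×0.0780)² = 0.00608
  w term: (2×0.0210)² = 0.00176
  q term: (-3×0.0830)² = 0.0620
  y term: (2×0.0660)² = 0.0174
  u term: (0.5×0.0440)² = 0.000484
Total = 0.0878. Share from b = 0.00608/0.0878 = 0.0693.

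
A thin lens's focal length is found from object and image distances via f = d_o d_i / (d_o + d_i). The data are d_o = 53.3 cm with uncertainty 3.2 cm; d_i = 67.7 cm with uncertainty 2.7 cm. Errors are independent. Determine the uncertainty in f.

1.13 cm

∂f/∂d_o = (d_i/(d_o+d_i))² = 0.313;  ∂f/∂d_i = (d_o/(d_o+d_i))² = 0.194
δf = √((∂f/∂d_o · δd_o)² + (∂f/∂d_i · δd_i)²) = √(1.00 + 0.274) = 1.13 cm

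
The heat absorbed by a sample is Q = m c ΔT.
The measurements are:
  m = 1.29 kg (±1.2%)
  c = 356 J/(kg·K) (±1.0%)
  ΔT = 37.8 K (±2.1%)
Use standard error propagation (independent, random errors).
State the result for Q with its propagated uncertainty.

17400 ± 454 J

Q is a product of powers, so relative uncertainties combine in quadrature:
  (1·δm/m)² = (1×0.0120)² = 0.000144;  (1·δc/c)² = (1×0.0100)² = 0.000100;  (1·δΔT/ΔT)² = (1×0.0210)² = 0.000441
δQ/Q = √(0.000685) = 0.0262
Q = 17400 J, so δQ = 0.0262 × 17400 = 454 J.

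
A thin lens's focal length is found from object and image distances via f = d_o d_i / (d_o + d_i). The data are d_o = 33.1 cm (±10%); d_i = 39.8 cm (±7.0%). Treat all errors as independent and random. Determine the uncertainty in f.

∂f/∂d_o = (d_i/(d_o+d_i))² = 0.298;  ∂f/∂d_i = (d_o/(d_o+d_i))² = 0.206
δf = √((∂f/∂d_o · δd_o)² + (∂f/∂d_i · δd_i)²) = √(0.973 + 0.330) = 1.14 cm

1.14 cm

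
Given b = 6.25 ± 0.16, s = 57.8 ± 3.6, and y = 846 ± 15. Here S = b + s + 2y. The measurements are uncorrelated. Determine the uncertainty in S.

30.2

Each term contributes (cᵢ δxᵢ)² to (δS)²:
  (δb)² = 0.0256;  (δs)² = 13.0;  (2·δy)² = 900
δS = √(913) = 30.2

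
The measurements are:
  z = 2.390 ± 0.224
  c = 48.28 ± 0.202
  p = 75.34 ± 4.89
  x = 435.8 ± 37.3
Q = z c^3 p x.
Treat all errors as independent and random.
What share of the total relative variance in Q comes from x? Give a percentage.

35.8%

(δQ/Q)² = (1·δz/z)² + (3·δc/c)² + (1·δp/p)² + (1·δx/x)²
  z term: (1×0.0937)² = 0.00878
  c term: (3×0.00418)² = 0.000158
  p term: (1×0.0649)² = 0.00421
  x term: (1×0.0856)² = 0.00733
Total = 0.0205. Share from x = 0.00733/0.0205 = 0.358.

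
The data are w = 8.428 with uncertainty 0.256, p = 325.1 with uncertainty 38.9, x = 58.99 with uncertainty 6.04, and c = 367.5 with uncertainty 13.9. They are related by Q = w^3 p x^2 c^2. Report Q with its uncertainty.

(9.147 ± 2.42) × 10^13

Q is a product of powers, so relative uncertainties combine in quadrature:
  (3·δw/w)² = (3×0.0304)² = 0.00830;  (1·δp/p)² = (1×0.120)² = 0.0143;  (2·δx/x)² = (2×0.102)² = 0.0419;  (2·δc/c)² = (2×0.0378)² = 0.00572
δQ/Q = √(0.0703) = 0.265
Q = 9.147e+13, so δQ = 0.265 × 9.147e+13 = 2.42e+13.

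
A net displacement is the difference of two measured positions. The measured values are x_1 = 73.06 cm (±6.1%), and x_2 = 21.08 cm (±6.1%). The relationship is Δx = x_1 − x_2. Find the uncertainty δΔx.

Δx is a linear combination, so absolute uncertainties add in quadrature:
  (δx_1)² = 19.9;  (δx_2)² = 1.65
δΔx = √(21.5) = 4.64 cm

4.64 cm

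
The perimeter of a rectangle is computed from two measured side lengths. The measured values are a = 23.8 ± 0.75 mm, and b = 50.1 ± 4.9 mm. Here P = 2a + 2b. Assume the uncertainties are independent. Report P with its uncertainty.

Absolute uncertainties add in quadrature for a linear combination:
  (2·δa)² = 2.25;  (2·δb)² = 96.0
δP = √(98.3) = 9.91 mm
P = 148 mm.

148 ± 9.91 mm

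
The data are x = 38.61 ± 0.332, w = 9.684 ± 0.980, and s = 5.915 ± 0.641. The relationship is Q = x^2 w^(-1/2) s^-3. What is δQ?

0.763

Products/powers → add relative errors in quadrature, weighted by exponent:
  (2·δx/x)² = (2×0.00860)² = 0.000296;  (−½·δw/w)² = (-0.5×0.101)² = 0.00256;  (-3·δs/s)² = (-3×0.108)² = 0.106
δQ/Q = √(0.109) = 0.329
Q = 2.315, so δQ = 0.329 × 2.315 = 0.763.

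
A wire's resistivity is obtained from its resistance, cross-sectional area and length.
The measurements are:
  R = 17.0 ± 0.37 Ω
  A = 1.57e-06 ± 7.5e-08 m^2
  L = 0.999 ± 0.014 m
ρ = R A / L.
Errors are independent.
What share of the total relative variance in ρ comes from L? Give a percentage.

(δρ/ρ)² = (1·δR/R)² + (1·δA/A)² + (-1·δL/L)²
  R term: (1×0.0218)² = 0.000474
  A term: (1×0.0478)² = 0.00228
  L term: (-1×0.0140)² = 0.000196
Total = 0.00295. Share from L = 0.000196/0.00295 = 0.0665.

6.65%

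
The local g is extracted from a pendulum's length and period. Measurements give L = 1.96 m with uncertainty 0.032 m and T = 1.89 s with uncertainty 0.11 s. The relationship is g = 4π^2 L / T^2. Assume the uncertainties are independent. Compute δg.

Relative error in a monomial: (δg/g)² = Σ (nᵢ · δxᵢ/xᵢ)².
  (1·δL/L)² = (1×0.0163)² = 0.000267;  (-2·δT/T)² = (-2×0.0582)² = 0.0135
δg/g = √(0.0138) = 0.118
g = 21.7 m/s^2, so δg = 0.118 × 21.7 = 2.55 m/s^2.

2.55 m/s^2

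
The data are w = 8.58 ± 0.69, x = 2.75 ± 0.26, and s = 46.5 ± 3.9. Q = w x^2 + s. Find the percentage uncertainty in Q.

Let p = w·x^2 = 64.9. δp/p = √((1·δw/w)² + (2·δx/x)²) = √(0.00647 + 0.0358) = 0.205, so δp = 13.3.
Q = p + s: δQ = √(δp² + δs²) = √(178 + 15.2) = 13.9
Q = 111, so δQ/Q = 13.9/111 = 0.125.

12.5%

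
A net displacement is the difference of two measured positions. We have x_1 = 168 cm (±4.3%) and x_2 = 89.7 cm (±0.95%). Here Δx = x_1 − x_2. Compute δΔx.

7.27 cm

Absolute uncertainties add in quadrature for a linear combination:
  (δx_1)² = 52.2;  (δx_2)² = 0.726
δΔx = √(52.9) = 7.27 cm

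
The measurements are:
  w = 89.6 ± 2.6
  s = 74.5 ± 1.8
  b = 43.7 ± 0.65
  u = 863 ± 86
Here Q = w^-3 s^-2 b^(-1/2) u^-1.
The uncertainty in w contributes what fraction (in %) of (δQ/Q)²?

(δQ/Q)² = (-3·δw/w)² + (-2·δs/s)² + (−½·δb/b)² + (-1·δu/u)²
  w term: (-3×0.0290)² = 0.00758
  s term: (-2×0.0242)² = 0.00234
  b term: (-0.5×0.0149)² = 5.53e-05
  u term: (-1×0.0997)² = 0.00993
Total = 0.0199. Share from w = 0.00758/0.0199 = 0.381.

38.1%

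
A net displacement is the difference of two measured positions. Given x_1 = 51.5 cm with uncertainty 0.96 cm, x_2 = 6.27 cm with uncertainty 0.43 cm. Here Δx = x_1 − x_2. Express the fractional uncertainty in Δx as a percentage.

2.33%

Each term contributes (cᵢ δxᵢ)² to (δΔx)²:
  (δx_1)² = 0.922;  (δx_2)² = 0.185
δΔx = √(1.11) = 1.05 cm
Δx = 45.2 cm, so δΔx/Δx = 1.05/45.2 = 0.0233.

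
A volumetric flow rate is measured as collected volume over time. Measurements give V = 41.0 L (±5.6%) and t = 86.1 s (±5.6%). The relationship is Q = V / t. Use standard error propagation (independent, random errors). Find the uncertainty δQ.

0.0377 L/s

Each factor contributes (exponent × relative error)² to (δQ/Q)²:
  (1·δV/V)² = (1×0.0560)² = 0.00314;  (-1·δt/t)² = (-1×0.0560)² = 0.00314
δQ/Q = √(0.00627) = 0.0792
Q = 0.476 L/s, so δQ = 0.0792 × 0.476 = 0.0377 L/s.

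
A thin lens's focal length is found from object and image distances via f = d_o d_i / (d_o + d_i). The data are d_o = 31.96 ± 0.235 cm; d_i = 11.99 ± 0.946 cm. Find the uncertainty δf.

0.501 cm

∂f/∂d_o = (d_i/(d_o+d_i))² = 0.0744;  ∂f/∂d_i = (d_o/(d_o+d_i))² = 0.529
δf = √((∂f/∂d_o · δd_o)² + (∂f/∂d_i · δd_i)²) = √(0.000306 + 0.250) = 0.501 cm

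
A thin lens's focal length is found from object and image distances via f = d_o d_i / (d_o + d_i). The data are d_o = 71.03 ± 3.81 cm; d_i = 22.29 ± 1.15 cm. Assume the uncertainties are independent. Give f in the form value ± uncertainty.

∂f/∂d_o = (d_i/(d_o+d_i))² = 0.0571;  ∂f/∂d_i = (d_o/(d_o+d_i))² = 0.579
δf = √((∂f/∂d_o · δd_o)² + (∂f/∂d_i · δd_i)²) = √(0.0472 + 0.444) = 0.701 cm
f = 16.97 cm.

16.97 ± 0.701 cm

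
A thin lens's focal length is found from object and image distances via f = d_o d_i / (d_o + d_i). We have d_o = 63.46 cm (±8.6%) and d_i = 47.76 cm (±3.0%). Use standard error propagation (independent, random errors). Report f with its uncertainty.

∂f/∂d_o = (d_i/(d_o+d_i))² = 0.184;  ∂f/∂d_i = (d_o/(d_o+d_i))² = 0.326
δf = √((∂f/∂d_o · δd_o)² + (∂f/∂d_i · δd_i)²) = √(1.01 + 0.218) = 1.11 cm
f = 27.25 cm.

27.25 ± 1.11 cm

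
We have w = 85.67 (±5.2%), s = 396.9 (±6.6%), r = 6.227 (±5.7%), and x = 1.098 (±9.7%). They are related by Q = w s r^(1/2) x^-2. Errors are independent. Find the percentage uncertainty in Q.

Q is a product of powers, so relative uncertainties combine in quadrature:
  (1·δw/w)² = (1×0.0520)² = 0.00270;  (1·δs/s)² = (1×0.0660)² = 0.00436;  (½·δr/r)² = (0.5×0.0570)² = 0.000812;  (-2·δx/x)² = (-2×0.0970)² = 0.0376
δQ/Q = √(0.0455) = 0.213

21.3%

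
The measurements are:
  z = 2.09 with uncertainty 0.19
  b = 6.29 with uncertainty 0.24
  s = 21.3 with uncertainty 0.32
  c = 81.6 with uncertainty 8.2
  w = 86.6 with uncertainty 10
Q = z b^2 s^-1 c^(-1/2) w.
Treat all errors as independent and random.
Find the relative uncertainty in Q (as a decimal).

0.174

Each factor contributes (exponent × relative error)² to (δQ/Q)²:
  (1·δz/z)² = (1×0.0909)² = 0.00826;  (2·δb/b)² = (2×0.0382)² = 0.00582;  (-1·δs/s)² = (-1×0.0150)² = 0.000226;  (−½·δc/c)² = (-0.5×0.100)² = 0.00252;  (1·δw/w)² = (1×0.115)² = 0.0133
δQ/Q = √(0.0302) = 0.174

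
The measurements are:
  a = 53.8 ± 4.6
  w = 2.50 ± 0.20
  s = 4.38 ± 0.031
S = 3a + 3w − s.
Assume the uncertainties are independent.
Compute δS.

Sums and differences: (δS)² = Σ (cᵢ δxᵢ)².
  (3·δa)² = 190;  (3·δw)² = 0.360;  (δs)² = 0.000961
δS = √(191) = 13.8

13.8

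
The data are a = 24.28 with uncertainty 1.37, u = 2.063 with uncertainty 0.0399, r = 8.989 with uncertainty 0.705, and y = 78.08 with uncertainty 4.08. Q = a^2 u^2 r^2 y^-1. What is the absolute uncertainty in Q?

Since Q is a product/quotient, work with relative uncertainties:
  (2·δa/a)² = (2×0.0564)² = 0.0127;  (2·δu/u)² = (2×0.0193)² = 0.00150;  (2·δr/r)² = (2×0.0784)² = 0.0246;  (-1·δy/y)² = (-1×0.0523)² = 0.00273
δQ/Q = √(0.0416) = 0.204
Q = 2596, so δQ = 0.204 × 2596 = 529.

529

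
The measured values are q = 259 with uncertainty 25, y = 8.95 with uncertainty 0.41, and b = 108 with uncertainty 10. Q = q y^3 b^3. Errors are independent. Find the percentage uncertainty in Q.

32.5%

Since Q is a product/quotient, work with relative uncertainties:
  (1·δq/q)² = (1×0.0965)² = 0.00932;  (3·δy/y)² = (3×0.0458)² = 0.0189;  (3·δb/b)² = (3×0.0926)² = 0.0772
δQ/Q = √(0.105) = 0.325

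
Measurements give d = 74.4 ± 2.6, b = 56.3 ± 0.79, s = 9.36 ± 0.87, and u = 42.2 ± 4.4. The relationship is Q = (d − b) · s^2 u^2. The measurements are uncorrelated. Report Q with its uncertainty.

Let w = d − b = 18.1. δw = √(δd² + δb²) = √(6.76 + 0.624) = 2.72, so δw/w = 0.150.
Q is then a monomial in w, s, u:
δQ/Q = √((δw/w)² + (2·δs/s)² + (2·δu/u)²) = √(0.0225 + 0.0346 + 0.0435) = 0.317
Q = 2.82e+06, so δQ = 0.317 × 2.82e+06 = 8.96e+05.

(2.82 ± 0.896) × 10^6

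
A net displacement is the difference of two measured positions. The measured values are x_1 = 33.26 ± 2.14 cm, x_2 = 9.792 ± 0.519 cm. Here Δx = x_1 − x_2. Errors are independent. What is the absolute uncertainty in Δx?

2.20 cm

Sums and differences: (δΔx)² = Σ (cᵢ δxᵢ)².
  (δx_1)² = 4.58;  (δx_2)² = 0.269
δΔx = √(4.85) = 2.20 cm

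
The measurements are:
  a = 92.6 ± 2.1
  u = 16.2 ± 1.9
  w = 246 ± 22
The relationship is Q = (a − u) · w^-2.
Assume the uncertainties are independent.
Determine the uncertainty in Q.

0.000231

Let h = a − u = 76.4. δh = √(δa² + δu²) = √(4.41 + 3.61) = 2.83, so δh/h = 0.0371.
Q is then a monomial in h, w:
δQ/Q = √((δh/h)² + (-2·δw/w)²) = √(0.00137 + 0.0320) = 0.183
Q = 0.00126, so δQ = 0.183 × 0.00126 = 0.000231.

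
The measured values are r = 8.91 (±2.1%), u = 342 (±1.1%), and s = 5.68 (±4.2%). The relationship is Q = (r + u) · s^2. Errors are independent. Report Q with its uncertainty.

Let w = r + u = 351. δw = √(δr² + δu²) = √(0.0350 + 14.2) = 3.77, so δw/w = 0.0107.
Q is then a monomial in w, s:
δQ/Q = √((δw/w)² + (2·δs/s)²) = √(0.000115 + 0.00706) = 0.0847
Q = 11300, so δQ = 0.0847 × 11300 = 959.

11300 ± 959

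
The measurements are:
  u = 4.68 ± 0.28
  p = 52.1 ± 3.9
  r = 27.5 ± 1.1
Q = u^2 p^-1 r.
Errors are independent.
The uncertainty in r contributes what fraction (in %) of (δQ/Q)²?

7.43%

(δQ/Q)² = (2·δu/u)² + (-1·δp/p)² + (1·δr/r)²
  u term: (2×0.0598)² = 0.0143
  p term: (-1×0.0749)² = 0.00560
  r term: (1×0.0400)² = 0.00160
Total = 0.0215. Share from r = 0.00160/0.0215 = 0.0743.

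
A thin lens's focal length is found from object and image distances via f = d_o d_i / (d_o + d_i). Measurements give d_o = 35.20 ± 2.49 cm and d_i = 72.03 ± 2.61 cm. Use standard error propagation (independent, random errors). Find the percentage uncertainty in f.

∂f/∂d_o = (d_i/(d_o+d_i))² = 0.451;  ∂f/∂d_i = (d_o/(d_o+d_i))² = 0.108
δf = √((∂f/∂d_o · δd_o)² + (∂f/∂d_i · δd_i)²) = √(1.26 + 0.0791) = 1.16 cm
f = 23.65 cm, so δf/f = 1.16/23.65 = 0.0490.

4.90%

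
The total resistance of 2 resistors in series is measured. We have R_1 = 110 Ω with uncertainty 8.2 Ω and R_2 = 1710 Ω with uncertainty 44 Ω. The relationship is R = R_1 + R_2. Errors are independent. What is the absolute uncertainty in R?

R is a linear combination, so absolute uncertainties add in quadrature:
  (δR_1)² = 67.2;  (δR_2)² = 1940
δR = √(2000) = 44.8 Ω

44.8 Ω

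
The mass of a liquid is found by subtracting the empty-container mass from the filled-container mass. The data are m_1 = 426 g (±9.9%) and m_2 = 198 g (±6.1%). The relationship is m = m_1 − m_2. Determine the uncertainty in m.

43.9 g

m is a linear combination, so absolute uncertainties add in quadrature:
  (δm_1)² = 1780;  (δm_2)² = 146
δm = √(1920) = 43.9 g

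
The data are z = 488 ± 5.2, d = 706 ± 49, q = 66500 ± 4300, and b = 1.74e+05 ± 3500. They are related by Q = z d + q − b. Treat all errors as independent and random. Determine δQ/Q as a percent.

Let p = z·d = 3.45e+05. δp/p = √((1·δz/z)² + (1·δd/d)²) = √(0.000114 + 0.00482) = 0.0702, so δp = 24200.
Q = p + q − b: δQ = √(δp² + δq² + δb²) = √(5.85e+08 + 1.85e+07 + 1.22e+07) = 24800
Q = 2.37e+05, so δQ/Q = 24800/2.37e+05 = 0.105.

10.5%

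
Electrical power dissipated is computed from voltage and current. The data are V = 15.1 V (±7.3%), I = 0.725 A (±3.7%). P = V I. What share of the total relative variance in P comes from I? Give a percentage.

20.4%

(δP/P)² = (1·δV/V)² + (1·δI/I)²
  V term: (1×0.0730)² = 0.00533
  I term: (1×0.0370)² = 0.00137
Total = 0.00670. Share from I = 0.00137/0.00670 = 0.204.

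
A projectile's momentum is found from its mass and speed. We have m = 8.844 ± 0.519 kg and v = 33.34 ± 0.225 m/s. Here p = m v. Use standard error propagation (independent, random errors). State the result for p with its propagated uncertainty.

294.9 ± 17.4 kg·m/s

Products/powers → add relative errors in quadrature, weighted by exponent:
  (1·δm/m)² = (1×0.0587)² = 0.00344;  (1·δv/v)² = (1×0.00675)² = 4.55e-05
δp/p = √(0.00349) = 0.0591
p = 294.9 kg·m/s, so δp = 0.0591 × 294.9 = 17.4 kg·m/s.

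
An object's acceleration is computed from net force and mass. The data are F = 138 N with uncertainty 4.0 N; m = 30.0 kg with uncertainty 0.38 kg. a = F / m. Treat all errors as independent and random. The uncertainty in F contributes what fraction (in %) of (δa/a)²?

(δa/a)² = (1·δF/F)² + (-1·δm/m)²
  F term: (1×0.0290)² = 0.000840
  m term: (-1×0.0127)² = 0.000160
Total = 0.00100. Share from F = 0.000840/0.00100 = 0.840.

84.0%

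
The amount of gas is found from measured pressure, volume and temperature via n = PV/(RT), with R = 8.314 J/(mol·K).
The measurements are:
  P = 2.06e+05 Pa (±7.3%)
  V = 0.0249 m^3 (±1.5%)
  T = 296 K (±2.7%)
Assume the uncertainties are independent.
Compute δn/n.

0.0793

Products/powers → add relative errors in quadrature, weighted by exponent:
  (1·δP/P)² = (1×0.0730)² = 0.00533;  (1·δV/V)² = (1×0.0150)² = 0.000225;  (-1·δT/T)² = (-1×0.0270)² = 0.000729
δn/n = √(0.00628) = 0.0793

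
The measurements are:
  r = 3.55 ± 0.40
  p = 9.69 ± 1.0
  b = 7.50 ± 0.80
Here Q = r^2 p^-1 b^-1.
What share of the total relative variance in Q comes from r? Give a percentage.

69.7%

(δQ/Q)² = (2·δr/r)² + (-1·δp/p)² + (-1·δb/b)²
  r term: (2×0.113)² = 0.0508
  p term: (-1×0.103)² = 0.0107
  b term: (-1×0.107)² = 0.0114
Total = 0.0728. Share from r = 0.0508/0.0728 = 0.697.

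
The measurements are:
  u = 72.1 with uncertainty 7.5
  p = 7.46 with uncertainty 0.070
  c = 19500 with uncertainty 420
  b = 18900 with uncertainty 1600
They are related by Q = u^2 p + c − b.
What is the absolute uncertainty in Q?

Let w = u^2·p = 38800. δw/w = √((2·δu/u)² + (1·δp/p)²) = √(0.0433 + 8.8e-05) = 0.208, so δw = 8080.
Q = w + c − b: δQ = √(δw² + δc² + δb²) = √(6.52e+07 + 1.76e+05 + 2.56e+06) = 8240

8240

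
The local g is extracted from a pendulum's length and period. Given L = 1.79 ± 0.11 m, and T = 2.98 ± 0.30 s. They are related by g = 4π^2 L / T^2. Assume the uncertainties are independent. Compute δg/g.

0.211

For a monomial g ∝ L, T^-2, fractional errors add in quadrature:
  (1·δL/L)² = (1×0.0615)² = 0.00378;  (-2·δT/T)² = (-2×0.101)² = 0.0405
δg/g = √(0.0443) = 0.211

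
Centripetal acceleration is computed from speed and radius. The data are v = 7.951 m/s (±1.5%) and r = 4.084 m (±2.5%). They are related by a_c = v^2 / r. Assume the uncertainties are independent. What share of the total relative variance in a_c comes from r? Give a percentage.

41.0%

(δa_c/a_c)² = (2·δv/v)² + (-1·δr/r)²
  v term: (2×0.0150)² = 0.000900
  r term: (-1×0.0250)² = 0.000625
Total = 0.00153. Share from r = 0.000625/0.00153 = 0.410.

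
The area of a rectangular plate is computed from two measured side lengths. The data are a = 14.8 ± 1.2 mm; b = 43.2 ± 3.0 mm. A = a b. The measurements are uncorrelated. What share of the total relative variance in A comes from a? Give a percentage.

57.7%

(δA/A)² = (1·δa/a)² + (1·δb/b)²
  a term: (1×0.0811)² = 0.00657
  b term: (1×0.0694)² = 0.00482
Total = 0.0114. Share from a = 0.00657/0.0114 = 0.577.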